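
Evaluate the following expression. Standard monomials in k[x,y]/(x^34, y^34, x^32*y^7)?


k[x,y]/I, I = (x^34, y^34, x^32*y^7)
Rect: 34x34=1156. Corner: (34-32)x(34-7)=54.
dim = 1156-54 = 1102


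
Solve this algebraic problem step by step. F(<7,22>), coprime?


gcd(7,22)=1 => F=ab-a-b=7*22-7-22=154-29=125


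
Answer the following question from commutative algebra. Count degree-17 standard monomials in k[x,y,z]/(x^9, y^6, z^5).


Need i<9, j<6, k<5 with i+j+k=17.
For each i, j ranges over max(0,17-i-4)..min(5,17-i):
  i=0: j in [13,5] -> 0
  i=1: j in [12,5] -> 0
  i=2: j in [11,5] -> 0
  i=3: j in [10,5] -> 0
  i=4: j in [9,5] -> 0
  i=5: j in [8,5] -> 0
  i=6: j in [7,5] -> 0
  i=7: j in [6,5] -> 0
  i=8: j in [5,5] -> 1
H(17) = 0+0+0+0+0+0+0+0+1 = 1


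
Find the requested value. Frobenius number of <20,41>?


gcd(20,41)=1 => F=ab-a-b=20*41-20-41=820-61=759


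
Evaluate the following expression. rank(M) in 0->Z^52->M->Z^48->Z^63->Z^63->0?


Alt sum=0:
(-1)^0*52 + (-1)^1*? + (-1)^2*48 + (-1)^3*63 + (-1)^4*63=0
rank(M)=100


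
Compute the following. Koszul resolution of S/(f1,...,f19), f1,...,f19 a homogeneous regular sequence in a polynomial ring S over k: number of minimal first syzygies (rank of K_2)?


Regular sequence => Koszul complex is the minimal free resolution.
Syz_1 minimally generated by Koszul relations f_i*e_j - f_j*e_i (i<j): mu(Syz_1) = beta_2 = C(m,2) = m(m-1)/2
m=19
19*18/2 = 171


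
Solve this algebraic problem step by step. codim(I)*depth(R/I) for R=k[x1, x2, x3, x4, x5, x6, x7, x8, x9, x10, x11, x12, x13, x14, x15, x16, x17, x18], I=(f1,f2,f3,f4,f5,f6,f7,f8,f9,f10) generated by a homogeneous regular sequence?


codim=10, depth=dim(R/I)=18-10=8
Product=10*8=80


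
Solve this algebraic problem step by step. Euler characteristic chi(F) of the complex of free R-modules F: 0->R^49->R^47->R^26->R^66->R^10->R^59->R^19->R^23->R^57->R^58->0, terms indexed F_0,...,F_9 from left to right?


chi = sum (-1)^i * rank:
(-1)^0*49=49
(-1)^1*47=-47
(-1)^2*26=26
(-1)^3*66=-66
(-1)^4*10=10
(-1)^5*59=-59
(-1)^6*19=19
(-1)^7*23=-23
(-1)^8*57=57
(-1)^9*58=-58
chi=-92


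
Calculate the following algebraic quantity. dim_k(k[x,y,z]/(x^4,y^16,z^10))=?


Basis: x^iy^jz^k, i<4,j<16,k<10
4*16*10=640


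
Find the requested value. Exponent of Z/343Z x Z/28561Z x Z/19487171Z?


Exponent = lcm of the cyclic orders; pairwise coprime => product.
7^3*13^4*11^7=343*28561*19487171=190904570189333


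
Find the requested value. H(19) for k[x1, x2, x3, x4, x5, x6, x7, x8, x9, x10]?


C(d+n-1,n-1)=C(28,9)=6906900


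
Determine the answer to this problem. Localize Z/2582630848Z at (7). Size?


7-primary part: 2582630848=7^9*64
Size=7^9=40353607


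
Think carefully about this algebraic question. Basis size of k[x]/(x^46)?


Basis: 1,x,...,x^45
dim=46


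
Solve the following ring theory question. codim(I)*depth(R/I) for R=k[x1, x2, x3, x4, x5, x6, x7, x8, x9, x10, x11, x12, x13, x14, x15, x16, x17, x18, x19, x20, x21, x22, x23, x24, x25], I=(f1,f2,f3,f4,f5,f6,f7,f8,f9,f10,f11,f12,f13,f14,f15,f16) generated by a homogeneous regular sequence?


codim=16, depth=dim(R/I)=25-16=9
Product=16*9=144


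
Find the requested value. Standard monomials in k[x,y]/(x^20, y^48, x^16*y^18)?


k[x,y]/I, I = (x^20, y^48, x^16*y^18)
Rect: 20x48=960. Corner: (20-16)x(48-18)=120.
dim = 960-120 = 840


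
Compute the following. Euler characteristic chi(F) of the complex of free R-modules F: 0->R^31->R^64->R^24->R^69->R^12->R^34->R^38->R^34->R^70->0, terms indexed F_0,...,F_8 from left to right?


chi = sum (-1)^i * rank:
(-1)^0*31=31
(-1)^1*64=-64
(-1)^2*24=24
(-1)^3*69=-69
(-1)^4*12=12
(-1)^5*34=-34
(-1)^6*38=38
(-1)^7*34=-34
(-1)^8*70=70
chi=-26


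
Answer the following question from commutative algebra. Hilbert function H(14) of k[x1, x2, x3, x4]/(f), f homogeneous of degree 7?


C(17,3)-C(10,3)=680-120=560


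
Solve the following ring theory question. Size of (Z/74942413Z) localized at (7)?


7-primary part: 74942413=7^8*13
Size=7^8=5764801


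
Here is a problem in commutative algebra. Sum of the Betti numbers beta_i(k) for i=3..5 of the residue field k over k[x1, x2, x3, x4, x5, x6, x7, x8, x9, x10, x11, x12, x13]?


Koszul resolution: beta_i(k)=C(n,i), n=13
C(13,3)=286, C(13,4)=715, C(13,5)=1287
Sum=2288


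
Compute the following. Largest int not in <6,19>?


gcd(6,19)=1 => F=ab-a-b=6*19-6-19=114-25=89


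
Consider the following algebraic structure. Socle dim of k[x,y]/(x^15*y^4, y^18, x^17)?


Socle = ann(m) = span of standard monomials u with x*u, y*u in I (staircase corners).
Minimal generators: x^17, x^15*y^4, y^18
Corners: x^14y^17, x^16y^3
Socle dim=2


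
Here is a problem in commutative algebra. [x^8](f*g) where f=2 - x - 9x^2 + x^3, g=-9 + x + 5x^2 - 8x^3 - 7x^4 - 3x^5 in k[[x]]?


[x^8] = sum a_i*b_j, i+j=8
  1*-3=-3
Sum=-3


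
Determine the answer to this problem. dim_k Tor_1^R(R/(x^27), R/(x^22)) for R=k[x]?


Tor_1(R/I,R/J)=(I cap J)/IJ=(x^27)/(x^49)
dim=49-27=min(27,22)=22


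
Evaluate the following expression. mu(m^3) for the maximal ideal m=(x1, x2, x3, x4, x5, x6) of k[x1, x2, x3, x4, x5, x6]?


Graded Nakayama: mu(m^d) = dim_k (m^d/m^(d+1)) = #degree-3 monomials in 6 vars
C(n+d-1,d)=C(8,3)=56


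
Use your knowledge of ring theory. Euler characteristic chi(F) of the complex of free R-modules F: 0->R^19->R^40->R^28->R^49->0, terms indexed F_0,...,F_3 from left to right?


chi = sum (-1)^i * rank:
(-1)^0*19=19
(-1)^1*40=-40
(-1)^2*28=28
(-1)^3*49=-49
chi=-42


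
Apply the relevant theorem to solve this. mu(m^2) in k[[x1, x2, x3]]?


C(n+d-1,d)=C(4,2)=6


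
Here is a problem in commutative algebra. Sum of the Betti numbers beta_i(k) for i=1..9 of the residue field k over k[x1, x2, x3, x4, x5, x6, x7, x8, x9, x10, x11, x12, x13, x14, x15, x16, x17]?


Koszul resolution: beta_i(k)=C(n,i), n=17
C(17,1)=17, C(17,2)=136, C(17,3)=680, C(17,4)=2380, C(17,5)=6188, C(17,6)=12376, C(17,7)=19448, C(17,8)=24310, C(17,9)=24310
Sum=89845


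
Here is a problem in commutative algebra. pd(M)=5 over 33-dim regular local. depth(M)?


pd+depth=depth(R)=33
depth=33-5=28


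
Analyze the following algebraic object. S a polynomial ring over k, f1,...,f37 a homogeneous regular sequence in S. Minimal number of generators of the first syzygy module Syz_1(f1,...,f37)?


Regular sequence => Koszul complex is the minimal free resolution.
Syz_1 minimally generated by Koszul relations f_i*e_j - f_j*e_i (i<j): mu(Syz_1) = beta_2 = C(m,2) = m(m-1)/2
m=37
37*36/2 = 666


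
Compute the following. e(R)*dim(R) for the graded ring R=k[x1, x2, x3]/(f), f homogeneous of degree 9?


e(R)=deg(f)=9, dim(R)=3-1=2
e*dim=9*2=18


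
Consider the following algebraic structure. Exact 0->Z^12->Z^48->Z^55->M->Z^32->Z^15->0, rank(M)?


Alt sum=0:
(-1)^0*12 + (-1)^1*48 + (-1)^2*55 + (-1)^3*? + (-1)^4*32 + (-1)^5*15=0
rank(M)=36


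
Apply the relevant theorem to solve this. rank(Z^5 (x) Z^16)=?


rank(M(x)N) = rank(M)*rank(N)
5*16 = 80


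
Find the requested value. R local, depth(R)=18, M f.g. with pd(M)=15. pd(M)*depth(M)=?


pd+depth=18
depth=18-15=3
pd*depth=15*3=45


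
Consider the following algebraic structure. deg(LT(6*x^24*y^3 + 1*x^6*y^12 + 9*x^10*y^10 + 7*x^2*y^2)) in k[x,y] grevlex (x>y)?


LT: 6*x^24*y^3
deg_x=24, deg_y=3
Total=24+3=27


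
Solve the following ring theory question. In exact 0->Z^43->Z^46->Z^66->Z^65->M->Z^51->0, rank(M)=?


Alt sum=0:
(-1)^0*43 + (-1)^1*46 + (-1)^2*66 + (-1)^3*65 + (-1)^4*? + (-1)^5*51=0
rank(M)=53


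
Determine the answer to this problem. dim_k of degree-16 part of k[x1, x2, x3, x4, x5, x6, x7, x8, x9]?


C(d+n-1,n-1)=C(24,8)=735471


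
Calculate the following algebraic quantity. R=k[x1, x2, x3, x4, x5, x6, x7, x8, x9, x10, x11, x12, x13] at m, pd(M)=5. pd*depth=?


pd+depth=13
depth=13-5=8
pd*depth=5*8=40


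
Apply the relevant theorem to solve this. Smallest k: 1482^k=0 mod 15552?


1482^k mod 15552:
k=1: 1482
k=2: 3492
k=3: 11880
k=4: 1296
k=5: 7776
k=6: 0
First zero at k = 6


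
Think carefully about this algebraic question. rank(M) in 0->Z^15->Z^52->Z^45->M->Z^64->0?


Alt sum=0:
(-1)^0*15 + (-1)^1*52 + (-1)^2*45 + (-1)^3*? + (-1)^4*64=0
rank(M)=72


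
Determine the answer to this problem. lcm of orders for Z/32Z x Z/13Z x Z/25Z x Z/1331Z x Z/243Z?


Exponent = lcm of the cyclic orders; pairwise coprime => product.
2^5*13^1*5^2*11^3*3^5=32*13*25*1331*243=3363703200


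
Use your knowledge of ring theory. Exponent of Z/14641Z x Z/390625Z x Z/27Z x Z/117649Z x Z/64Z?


Exponent = lcm of the cyclic orders; pairwise coprime => product.
11^4*5^8*3^3*7^6*2^6=14641*390625*27*117649*64=1162686831075000000


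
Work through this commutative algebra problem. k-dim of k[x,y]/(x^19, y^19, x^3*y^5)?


k[x,y]/I, I = (x^19, y^19, x^3*y^5)
Rect: 19x19=361. Corner: (19-3)x(19-5)=224.
dim = 361-224 = 137


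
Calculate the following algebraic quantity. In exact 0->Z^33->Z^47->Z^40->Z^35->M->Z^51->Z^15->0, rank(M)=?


Alt sum=0:
(-1)^0*33 + (-1)^1*47 + (-1)^2*40 + (-1)^3*35 + (-1)^4*? + (-1)^5*51 + (-1)^6*15=0
rank(M)=45


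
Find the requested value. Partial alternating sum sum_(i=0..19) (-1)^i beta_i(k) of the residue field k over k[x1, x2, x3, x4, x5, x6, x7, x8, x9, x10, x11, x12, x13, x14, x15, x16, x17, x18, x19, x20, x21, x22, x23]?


Koszul resolution: beta_i(k)=C(n,i), n=23
sum_(i=0..p) (-1)^i C(n,i) = (-1)^p C(n-1,p)
(-1)^19*C(22,19) = (-1)^19*1540 = -1540


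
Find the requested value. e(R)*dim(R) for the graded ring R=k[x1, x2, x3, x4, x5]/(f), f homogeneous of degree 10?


e(R)=deg(f)=10, dim(R)=5-1=4
e*dim=10*4=40


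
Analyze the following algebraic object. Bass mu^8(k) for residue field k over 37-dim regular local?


C(n,i)=C(37,8)=38608020


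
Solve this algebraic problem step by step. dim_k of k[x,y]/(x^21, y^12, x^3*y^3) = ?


k[x,y]/I, I = (x^21, y^12, x^3*y^3)
Rect: 21x12=252. Corner: (21-3)x(12-3)=162.
dim = 252-162 = 90


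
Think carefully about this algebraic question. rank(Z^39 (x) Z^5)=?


rank(M(x)N) = rank(M)*rank(N)
39*5 = 195


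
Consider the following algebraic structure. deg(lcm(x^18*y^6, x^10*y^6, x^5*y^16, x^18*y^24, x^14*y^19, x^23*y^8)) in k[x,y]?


lcm = componentwise max:
x: max(18,10,5,18,14,23)=23
y: max(6,6,16,24,19,8)=24
Total=23+24=47


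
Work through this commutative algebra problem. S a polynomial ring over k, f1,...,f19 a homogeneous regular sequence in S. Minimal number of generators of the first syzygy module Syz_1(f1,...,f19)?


Regular sequence => Koszul complex is the minimal free resolution.
Syz_1 minimally generated by Koszul relations f_i*e_j - f_j*e_i (i<j): mu(Syz_1) = beta_2 = C(m,2) = m(m-1)/2
m=19
19*18/2 = 171


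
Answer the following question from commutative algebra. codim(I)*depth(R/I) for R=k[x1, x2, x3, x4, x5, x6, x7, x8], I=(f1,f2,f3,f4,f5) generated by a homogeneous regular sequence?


codim=5, depth=dim(R/I)=8-5=3
Product=5*3=15


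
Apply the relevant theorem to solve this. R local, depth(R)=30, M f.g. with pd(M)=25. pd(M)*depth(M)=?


pd+depth=30
depth=30-25=5
pd*depth=25*5=125


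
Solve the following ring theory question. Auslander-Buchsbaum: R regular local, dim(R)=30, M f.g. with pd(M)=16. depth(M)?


pd+depth=depth(R)=30
depth=30-16=14


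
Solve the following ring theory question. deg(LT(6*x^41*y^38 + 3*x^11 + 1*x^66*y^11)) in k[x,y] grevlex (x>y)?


LT: 6*x^41*y^38
deg_x=41, deg_y=38
Total=41+38=79


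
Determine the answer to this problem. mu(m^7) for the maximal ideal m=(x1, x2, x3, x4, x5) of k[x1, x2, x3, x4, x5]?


Graded Nakayama: mu(m^d) = dim_k (m^d/m^(d+1)) = #degree-7 monomials in 5 vars
C(n+d-1,d)=C(11,7)=330


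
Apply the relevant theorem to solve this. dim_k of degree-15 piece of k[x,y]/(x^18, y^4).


k[x,y], I = (x^18, y^4), d = 15
Need i < 18 and d-i < 4.
Range: 12 <= i <= 15.
H(15) = 4


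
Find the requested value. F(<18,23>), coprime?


gcd(18,23)=1 => F=ab-a-b=18*23-18-23=414-41=373


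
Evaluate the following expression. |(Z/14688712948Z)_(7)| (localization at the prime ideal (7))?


7-primary part: 14688712948=7^10*52
Size=7^10=282475249


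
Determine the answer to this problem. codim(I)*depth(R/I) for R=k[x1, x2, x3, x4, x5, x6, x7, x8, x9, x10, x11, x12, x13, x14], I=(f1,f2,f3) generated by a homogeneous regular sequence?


codim=3, depth=dim(R/I)=14-3=11
Product=3*11=33


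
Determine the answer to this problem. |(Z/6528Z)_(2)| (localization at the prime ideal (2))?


2-primary part: 6528=2^7*51
Size=2^7=128


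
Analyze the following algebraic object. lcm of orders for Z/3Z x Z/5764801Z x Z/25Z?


Exponent = lcm of the cyclic orders; pairwise coprime => product.
3^1*7^8*5^2=3*5764801*25=432360075


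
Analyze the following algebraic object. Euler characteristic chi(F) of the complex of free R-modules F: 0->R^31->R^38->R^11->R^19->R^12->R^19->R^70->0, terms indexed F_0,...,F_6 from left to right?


chi = sum (-1)^i * rank:
(-1)^0*31=31
(-1)^1*38=-38
(-1)^2*11=11
(-1)^3*19=-19
(-1)^4*12=12
(-1)^5*19=-19
(-1)^6*70=70
chi=48


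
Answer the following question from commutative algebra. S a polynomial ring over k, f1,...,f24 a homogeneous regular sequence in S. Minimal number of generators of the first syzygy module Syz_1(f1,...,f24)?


Regular sequence => Koszul complex is the minimal free resolution.
Syz_1 minimally generated by Koszul relations f_i*e_j - f_j*e_i (i<j): mu(Syz_1) = beta_2 = C(m,2) = m(m-1)/2
m=24
24*23/2 = 276


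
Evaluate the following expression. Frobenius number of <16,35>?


gcd(16,35)=1 => F=ab-a-b=16*35-16-35=560-51=509


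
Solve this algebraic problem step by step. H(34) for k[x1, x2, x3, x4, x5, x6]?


C(d+n-1,n-1)=C(39,5)=575757


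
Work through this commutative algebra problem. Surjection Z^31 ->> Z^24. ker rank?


rank(ker) = 31-24 = 7


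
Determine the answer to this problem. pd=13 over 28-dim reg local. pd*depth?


pd+depth=28
depth=28-13=15
pd*depth=13*15=195


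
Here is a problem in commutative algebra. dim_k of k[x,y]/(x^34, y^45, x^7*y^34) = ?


k[x,y]/I, I = (x^34, y^45, x^7*y^34)
Rect: 34x45=1530. Corner: (34-7)x(45-34)=297.
dim = 1530-297 = 1233


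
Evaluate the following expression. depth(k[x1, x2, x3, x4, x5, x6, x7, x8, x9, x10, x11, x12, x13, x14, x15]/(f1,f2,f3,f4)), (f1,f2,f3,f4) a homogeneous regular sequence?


depth(R)=15
depth(R/I)=15-4=11


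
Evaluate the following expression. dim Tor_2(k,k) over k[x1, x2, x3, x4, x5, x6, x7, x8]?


Koszul: C(n,i)=C(8,2)=28


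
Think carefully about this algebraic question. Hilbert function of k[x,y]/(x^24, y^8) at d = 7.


k[x,y], I = (x^24, y^8), d = 7
Need i < 24 and d-i < 8.
Range: 0 <= i <= 7.
H(7) = 8


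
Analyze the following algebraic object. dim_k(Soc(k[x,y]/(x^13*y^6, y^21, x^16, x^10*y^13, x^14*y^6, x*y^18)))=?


Socle = ann(m) = span of standard monomials u with x*u, y*u in I (staircase corners).
Redundant generators: x^14*y^6
Minimal generators: x^16, x^13*y^6, x^10*y^13, x*y^18, y^21
Corners: y^20, x^9y^17, x^12y^12, x^15y^5
Socle dim=4


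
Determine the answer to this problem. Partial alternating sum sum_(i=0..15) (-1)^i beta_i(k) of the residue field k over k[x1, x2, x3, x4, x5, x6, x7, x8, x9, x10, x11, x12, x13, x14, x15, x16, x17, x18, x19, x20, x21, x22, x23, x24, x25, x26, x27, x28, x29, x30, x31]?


Koszul resolution: beta_i(k)=C(n,i), n=31
sum_(i=0..p) (-1)^i C(n,i) = (-1)^p C(n-1,p)
(-1)^15*C(30,15) = (-1)^15*155117520 = -155117520


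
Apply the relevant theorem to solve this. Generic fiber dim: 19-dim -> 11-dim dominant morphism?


dim(fiber)=dim(X)-dim(Y)=19-11=8


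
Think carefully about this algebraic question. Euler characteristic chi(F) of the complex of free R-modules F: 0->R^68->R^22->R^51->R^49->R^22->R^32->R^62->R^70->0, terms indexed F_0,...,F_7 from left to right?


chi = sum (-1)^i * rank:
(-1)^0*68=68
(-1)^1*22=-22
(-1)^2*51=51
(-1)^3*49=-49
(-1)^4*22=22
(-1)^5*32=-32
(-1)^6*62=62
(-1)^7*70=-70
chi=30


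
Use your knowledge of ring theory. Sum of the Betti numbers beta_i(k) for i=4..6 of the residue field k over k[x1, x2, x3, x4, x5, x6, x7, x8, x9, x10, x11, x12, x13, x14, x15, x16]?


Koszul resolution: beta_i(k)=C(n,i), n=16
C(16,4)=1820, C(16,5)=4368, C(16,6)=8008
Sum=14196


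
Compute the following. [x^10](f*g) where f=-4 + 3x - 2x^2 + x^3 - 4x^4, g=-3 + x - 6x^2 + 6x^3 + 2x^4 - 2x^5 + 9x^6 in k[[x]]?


[x^10] = sum a_i*b_j, i+j=10
  -4*9=-36
Sum=-36


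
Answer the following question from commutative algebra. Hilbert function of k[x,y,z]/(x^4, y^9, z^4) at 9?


Need i<4, j<9, k<4 with i+j+k=9.
For each i, j ranges over max(0,9-i-3)..min(8,9-i):
  i=0: j in [6,8] -> 3
  i=1: j in [5,8] -> 4
  i=2: j in [4,7] -> 4
  i=3: j in [3,6] -> 4
H(9) = 3+4+4+4 = 15


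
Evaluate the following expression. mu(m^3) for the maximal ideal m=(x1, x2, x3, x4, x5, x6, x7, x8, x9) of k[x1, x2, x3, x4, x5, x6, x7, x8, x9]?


Graded Nakayama: mu(m^d) = dim_k (m^d/m^(d+1)) = #degree-3 monomials in 9 vars
C(n+d-1,d)=C(11,3)=165


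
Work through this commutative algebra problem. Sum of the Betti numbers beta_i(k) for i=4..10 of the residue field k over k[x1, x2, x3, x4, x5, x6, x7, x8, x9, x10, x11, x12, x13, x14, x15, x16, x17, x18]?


Koszul resolution: beta_i(k)=C(n,i), n=18
C(18,4)=3060, C(18,5)=8568, C(18,6)=18564, C(18,7)=31824, C(18,8)=43758, C(18,9)=48620, C(18,10)=43758
Sum=198152


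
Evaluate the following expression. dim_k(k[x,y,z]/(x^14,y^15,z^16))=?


Basis: x^iy^jz^k, i<14,j<15,k<16
14*15*16=3360


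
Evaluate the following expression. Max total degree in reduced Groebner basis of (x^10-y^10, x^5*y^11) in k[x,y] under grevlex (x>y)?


LT(f1)=x^10, LT(f2)=x^5y^11, lcm=x^10y^11
S(f1,f2) = y^11*f1 - x^5*f2 = -y^21
Reduced GB = {f1, f2, y^21}; degrees 10, 16, 21
Max = 21


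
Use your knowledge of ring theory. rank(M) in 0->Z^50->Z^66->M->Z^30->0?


Alt sum=0:
(-1)^0*50 + (-1)^1*66 + (-1)^2*? + (-1)^3*30=0
rank(M)=46


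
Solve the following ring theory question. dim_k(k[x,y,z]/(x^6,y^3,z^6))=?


Basis: x^iy^jz^k, i<6,j<3,k<6
6*3*6=108


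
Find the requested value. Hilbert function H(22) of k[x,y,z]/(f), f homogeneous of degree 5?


C(24,2)-C(19,2)=276-171=105


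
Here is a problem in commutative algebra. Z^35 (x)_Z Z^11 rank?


rank(M(x)N) = rank(M)*rank(N)
35*11 = 385


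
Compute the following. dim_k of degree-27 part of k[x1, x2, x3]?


C(d+n-1,n-1)=C(29,2)=406


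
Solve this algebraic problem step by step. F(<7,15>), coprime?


gcd(7,15)=1 => F=ab-a-b=7*15-7-15=105-22=83


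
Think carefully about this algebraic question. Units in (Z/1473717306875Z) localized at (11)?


Local ring = Z/2357947691Z.
phi(2357947691) = 11^8*(11-1) = 2143588810


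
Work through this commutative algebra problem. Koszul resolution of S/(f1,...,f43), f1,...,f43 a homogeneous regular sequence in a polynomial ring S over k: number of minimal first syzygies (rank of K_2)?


Regular sequence => Koszul complex is the minimal free resolution.
Syz_1 minimally generated by Koszul relations f_i*e_j - f_j*e_i (i<j): mu(Syz_1) = beta_2 = C(m,2) = m(m-1)/2
m=43
43*42/2 = 903


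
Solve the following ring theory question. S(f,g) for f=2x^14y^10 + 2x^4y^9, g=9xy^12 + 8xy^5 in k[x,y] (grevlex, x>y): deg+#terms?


LT(f)=2x^14y^10, LT(g)=9xy^12
lcm(LM)=x^14y^12
S(f,g) (scaled by 18 to clear denominators) = 9y^2*f - 2x^13*g = -16x^14y^5 + 18x^4y^11
2 terms, deg 19.
19+2=21


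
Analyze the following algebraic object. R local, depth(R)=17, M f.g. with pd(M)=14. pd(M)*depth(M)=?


pd+depth=17
depth=17-14=3
pd*depth=14*3=42


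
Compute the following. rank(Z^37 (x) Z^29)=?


rank(M(x)N) = rank(M)*rank(N)
37*29 = 1073


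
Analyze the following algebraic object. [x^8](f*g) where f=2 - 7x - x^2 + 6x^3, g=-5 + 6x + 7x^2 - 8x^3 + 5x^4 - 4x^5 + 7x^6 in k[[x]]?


[x^8] = sum a_i*b_j, i+j=8
  -1*7=-7
  6*-4=-24
Sum=-31


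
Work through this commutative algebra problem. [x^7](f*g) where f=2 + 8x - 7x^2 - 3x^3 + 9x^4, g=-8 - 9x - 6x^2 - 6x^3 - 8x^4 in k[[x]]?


[x^7] = sum a_i*b_j, i+j=7
  -3*-8=24
  9*-6=-54
Sum=-30


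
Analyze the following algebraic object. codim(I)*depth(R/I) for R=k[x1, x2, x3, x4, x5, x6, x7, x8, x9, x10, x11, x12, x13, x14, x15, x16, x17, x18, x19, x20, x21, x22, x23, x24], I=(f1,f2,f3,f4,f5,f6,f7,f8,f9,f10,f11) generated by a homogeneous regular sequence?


codim=11, depth=dim(R/I)=24-11=13
Product=11*13=143


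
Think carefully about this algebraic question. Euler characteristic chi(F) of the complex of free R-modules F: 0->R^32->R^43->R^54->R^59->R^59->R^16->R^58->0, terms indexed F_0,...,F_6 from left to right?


chi = sum (-1)^i * rank:
(-1)^0*32=32
(-1)^1*43=-43
(-1)^2*54=54
(-1)^3*59=-59
(-1)^4*59=59
(-1)^5*16=-16
(-1)^6*58=58
chi=85


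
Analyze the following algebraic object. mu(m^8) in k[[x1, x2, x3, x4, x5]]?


C(n+d-1,d)=C(12,8)=495


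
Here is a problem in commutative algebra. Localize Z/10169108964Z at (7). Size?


7-primary part: 10169108964=7^10*36
Size=7^10=282475249


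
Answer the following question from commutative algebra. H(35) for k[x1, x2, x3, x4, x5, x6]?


C(d+n-1,n-1)=C(40,5)=658008


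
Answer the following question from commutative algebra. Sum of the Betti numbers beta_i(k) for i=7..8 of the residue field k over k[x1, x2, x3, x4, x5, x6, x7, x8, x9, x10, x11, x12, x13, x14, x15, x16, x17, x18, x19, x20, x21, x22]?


Koszul resolution: beta_i(k)=C(n,i), n=22
C(22,7)=170544, C(22,8)=319770
Sum=490314


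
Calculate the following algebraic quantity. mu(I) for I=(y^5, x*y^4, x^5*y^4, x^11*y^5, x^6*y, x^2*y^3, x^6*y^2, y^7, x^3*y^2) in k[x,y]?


Remove redundant (divisible by others).
x^11*y^5 redundant.
x^6*y^2 redundant.
y^7 redundant.
x^5*y^4 redundant.
Min: x^6*y, x^3*y^2, x^2*y^3, x*y^4, y^5
Count=5


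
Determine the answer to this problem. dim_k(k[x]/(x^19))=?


Basis: 1,x,...,x^18
dim=19


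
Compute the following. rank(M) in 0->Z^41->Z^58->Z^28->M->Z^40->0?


Alt sum=0:
(-1)^0*41 + (-1)^1*58 + (-1)^2*28 + (-1)^3*? + (-1)^4*40=0
rank(M)=51


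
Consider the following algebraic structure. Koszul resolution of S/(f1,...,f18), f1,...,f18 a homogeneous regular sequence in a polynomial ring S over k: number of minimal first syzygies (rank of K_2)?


Regular sequence => Koszul complex is the minimal free resolution.
Syz_1 minimally generated by Koszul relations f_i*e_j - f_j*e_i (i<j): mu(Syz_1) = beta_2 = C(m,2) = m(m-1)/2
m=18
18*17/2 = 153


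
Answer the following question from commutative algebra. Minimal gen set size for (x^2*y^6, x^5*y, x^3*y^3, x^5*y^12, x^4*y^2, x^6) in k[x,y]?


Remove redundant (divisible by others).
x^5*y^12 redundant.
Min: x^6, x^5*y, x^4*y^2, x^3*y^3, x^2*y^6
Count=5


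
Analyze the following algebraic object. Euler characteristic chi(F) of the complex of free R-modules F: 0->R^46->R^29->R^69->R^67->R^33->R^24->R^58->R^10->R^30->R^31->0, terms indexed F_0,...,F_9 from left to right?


chi = sum (-1)^i * rank:
(-1)^0*46=46
(-1)^1*29=-29
(-1)^2*69=69
(-1)^3*67=-67
(-1)^4*33=33
(-1)^5*24=-24
(-1)^6*58=58
(-1)^7*10=-10
(-1)^8*30=30
(-1)^9*31=-31
chi=75


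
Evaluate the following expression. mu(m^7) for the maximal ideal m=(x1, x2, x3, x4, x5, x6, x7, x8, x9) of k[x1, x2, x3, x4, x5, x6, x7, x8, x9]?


Graded Nakayama: mu(m^d) = dim_k (m^d/m^(d+1)) = #degree-7 monomials in 9 vars
C(n+d-1,d)=C(15,7)=6435


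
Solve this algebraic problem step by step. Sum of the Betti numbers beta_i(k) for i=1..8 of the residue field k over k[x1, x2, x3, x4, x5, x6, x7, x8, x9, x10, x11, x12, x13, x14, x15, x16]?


Koszul resolution: beta_i(k)=C(n,i), n=16
C(16,1)=16, C(16,2)=120, C(16,3)=560, C(16,4)=1820, C(16,5)=4368, C(16,6)=8008, C(16,7)=11440, C(16,8)=12870
Sum=39202


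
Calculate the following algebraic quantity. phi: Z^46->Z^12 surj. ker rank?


rank(ker) = 46-12 = 34


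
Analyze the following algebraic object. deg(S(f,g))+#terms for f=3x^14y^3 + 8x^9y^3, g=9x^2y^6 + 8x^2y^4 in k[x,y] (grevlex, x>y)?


LT(f)=3x^14y^3, LT(g)=9x^2y^6
lcm(LM)=x^14y^6
S(f,g) (scaled by 27 to clear denominators) = 9y^3*f - 3x^12*g = -24x^14y^4 + 72x^9y^6
2 terms, deg 18.
18+2=20


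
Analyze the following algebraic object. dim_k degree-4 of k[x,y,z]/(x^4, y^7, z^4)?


Need i<4, j<7, k<4 with i+j+k=4.
For each i, j ranges over max(0,4-i-3)..min(6,4-i):
  i=0: j in [1,4] -> 4
  i=1: j in [0,3] -> 4
  i=2: j in [0,2] -> 3
  i=3: j in [0,1] -> 2
H(4) = 4+4+3+2 = 13


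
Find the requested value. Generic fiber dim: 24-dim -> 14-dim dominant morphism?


dim(fiber)=dim(X)-dim(Y)=24-14=10


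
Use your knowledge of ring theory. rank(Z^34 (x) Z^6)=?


rank(M(x)N) = rank(M)*rank(N)
34*6 = 204


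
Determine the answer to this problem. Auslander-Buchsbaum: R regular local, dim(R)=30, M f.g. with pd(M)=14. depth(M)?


pd+depth=depth(R)=30
depth=30-14=16


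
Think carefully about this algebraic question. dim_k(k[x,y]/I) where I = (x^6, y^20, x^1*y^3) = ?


k[x,y]/I, I = (x^6, y^20, x^1*y^3)
Rect: 6x20=120. Corner: (6-1)x(20-3)=85.
dim = 120-85 = 35


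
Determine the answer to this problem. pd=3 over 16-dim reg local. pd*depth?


pd+depth=16
depth=16-3=13
pd*depth=3*13=39


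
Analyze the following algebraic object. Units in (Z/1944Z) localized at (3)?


Local ring = Z/243Z.
phi(243) = 3^4*(3-1) = 162


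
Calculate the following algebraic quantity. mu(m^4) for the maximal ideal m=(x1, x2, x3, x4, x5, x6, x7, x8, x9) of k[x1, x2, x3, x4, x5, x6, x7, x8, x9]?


Graded Nakayama: mu(m^d) = dim_k (m^d/m^(d+1)) = #degree-4 monomials in 9 vars
C(n+d-1,d)=C(12,4)=495


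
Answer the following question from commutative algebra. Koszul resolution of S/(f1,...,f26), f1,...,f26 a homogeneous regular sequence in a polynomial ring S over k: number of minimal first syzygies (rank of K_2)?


Regular sequence => Koszul complex is the minimal free resolution.
Syz_1 minimally generated by Koszul relations f_i*e_j - f_j*e_i (i<j): mu(Syz_1) = beta_2 = C(m,2) = m(m-1)/2
m=26
26*25/2 = 325


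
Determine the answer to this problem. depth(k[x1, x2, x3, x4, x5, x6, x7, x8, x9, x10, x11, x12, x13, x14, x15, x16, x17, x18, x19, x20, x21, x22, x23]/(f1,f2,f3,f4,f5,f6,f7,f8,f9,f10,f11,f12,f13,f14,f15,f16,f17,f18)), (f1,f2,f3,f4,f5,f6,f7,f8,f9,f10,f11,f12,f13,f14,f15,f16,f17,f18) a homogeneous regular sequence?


depth(R)=23
depth(R/I)=23-18=5


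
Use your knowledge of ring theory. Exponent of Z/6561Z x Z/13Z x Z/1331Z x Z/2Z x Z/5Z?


Exponent = lcm of the cyclic orders; pairwise coprime => product.
3^8*13^1*11^3*2^1*5^1=6561*13*1331*2*5=1135249830


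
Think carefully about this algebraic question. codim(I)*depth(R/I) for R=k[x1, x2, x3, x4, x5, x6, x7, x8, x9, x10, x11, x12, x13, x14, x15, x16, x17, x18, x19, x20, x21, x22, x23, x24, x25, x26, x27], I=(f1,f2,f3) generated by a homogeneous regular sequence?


codim=3, depth=dim(R/I)=27-3=24
Product=3*24=72


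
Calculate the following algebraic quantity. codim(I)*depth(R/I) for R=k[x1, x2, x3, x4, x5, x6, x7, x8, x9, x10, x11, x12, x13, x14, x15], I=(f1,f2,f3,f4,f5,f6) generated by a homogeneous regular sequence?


codim=6, depth=dim(R/I)=15-6=9
Product=6*9=54


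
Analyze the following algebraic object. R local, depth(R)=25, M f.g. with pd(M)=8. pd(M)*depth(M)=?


pd+depth=25
depth=25-8=17
pd*depth=8*17=136


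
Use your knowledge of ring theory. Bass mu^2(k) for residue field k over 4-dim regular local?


C(n,i)=C(4,2)=6


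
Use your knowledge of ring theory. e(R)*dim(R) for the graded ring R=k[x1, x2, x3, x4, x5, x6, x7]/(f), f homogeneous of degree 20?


e(R)=deg(f)=20, dim(R)=7-1=6
e*dim=20*6=120


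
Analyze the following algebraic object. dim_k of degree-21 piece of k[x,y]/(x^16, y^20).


k[x,y], I = (x^16, y^20), d = 21
Need i < 16 and d-i < 20.
Range: 2 <= i <= 15.
H(21) = 14


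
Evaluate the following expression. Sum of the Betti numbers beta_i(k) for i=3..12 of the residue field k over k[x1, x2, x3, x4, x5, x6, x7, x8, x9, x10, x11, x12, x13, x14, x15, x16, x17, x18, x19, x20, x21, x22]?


Koszul resolution: beta_i(k)=C(n,i), n=22
C(22,3)=1540, C(22,4)=7315, C(22,5)=26334, C(22,6)=74613, C(22,7)=170544, C(22,8)=319770, C(22,9)=497420, C(22,10)=646646, C(22,11)=705432, C(22,12)=646646
Sum=3096260


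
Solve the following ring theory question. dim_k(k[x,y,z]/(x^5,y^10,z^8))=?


Basis: x^iy^jz^k, i<5,j<10,k<8
5*10*8=400


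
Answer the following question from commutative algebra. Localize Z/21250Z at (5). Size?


5-primary part: 21250=5^4*34
Size=5^4=625


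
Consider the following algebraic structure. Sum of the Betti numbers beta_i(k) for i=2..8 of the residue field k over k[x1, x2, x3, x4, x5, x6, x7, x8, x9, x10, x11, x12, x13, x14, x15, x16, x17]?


Koszul resolution: beta_i(k)=C(n,i), n=17
C(17,2)=136, C(17,3)=680, C(17,4)=2380, C(17,5)=6188, C(17,6)=12376, C(17,7)=19448, C(17,8)=24310
Sum=65518


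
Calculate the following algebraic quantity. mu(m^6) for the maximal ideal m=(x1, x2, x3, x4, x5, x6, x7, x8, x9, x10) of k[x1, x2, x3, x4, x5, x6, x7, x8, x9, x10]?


Graded Nakayama: mu(m^d) = dim_k (m^d/m^(d+1)) = #degree-6 monomials in 10 vars
C(n+d-1,d)=C(15,6)=5005


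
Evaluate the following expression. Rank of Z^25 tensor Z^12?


rank(M(x)N) = rank(M)*rank(N)
25*12 = 300


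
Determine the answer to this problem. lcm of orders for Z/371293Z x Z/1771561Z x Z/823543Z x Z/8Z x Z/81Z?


Exponent = lcm of the cyclic orders; pairwise coprime => product.
13^5*11^6*7^7*2^3*3^4=371293*1771561*823543*8*81=351021856214466709272


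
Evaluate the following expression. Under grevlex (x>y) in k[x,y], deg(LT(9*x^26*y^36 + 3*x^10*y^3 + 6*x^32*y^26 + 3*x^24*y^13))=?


LT: 9*x^26*y^36
deg_x=26, deg_y=36
Total=26+36=62


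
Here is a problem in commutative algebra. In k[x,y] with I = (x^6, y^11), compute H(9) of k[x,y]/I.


k[x,y], I = (x^6, y^11), d = 9
Need i < 6 and d-i < 11.
Range: 0 <= i <= 5.
H(9) = 6


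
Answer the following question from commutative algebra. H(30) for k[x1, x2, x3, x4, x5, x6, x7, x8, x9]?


C(d+n-1,n-1)=C(38,8)=48903492


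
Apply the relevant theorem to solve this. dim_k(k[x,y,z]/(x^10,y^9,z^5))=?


Basis: x^iy^jz^k, i<10,j<9,k<5
10*9*5=450


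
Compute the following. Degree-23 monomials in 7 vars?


C(d+n-1,n-1)=C(29,6)=475020


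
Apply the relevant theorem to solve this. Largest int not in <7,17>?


gcd(7,17)=1 => F=ab-a-b=7*17-7-17=119-24=95


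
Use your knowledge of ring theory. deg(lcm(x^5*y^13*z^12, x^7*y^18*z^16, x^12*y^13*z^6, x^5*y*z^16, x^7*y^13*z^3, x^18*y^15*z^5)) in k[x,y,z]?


lcm = componentwise max:
x: max(5,7,12,5,7,18)=18
y: max(13,18,13,1,13,15)=18
z: max(12,16,6,16,3,5)=16
Total=18+18+16=52


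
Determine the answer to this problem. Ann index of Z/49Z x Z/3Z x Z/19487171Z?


Exponent = lcm of the cyclic orders; pairwise coprime => product.
7^2*3^1*11^7=49*3*19487171=2864614137


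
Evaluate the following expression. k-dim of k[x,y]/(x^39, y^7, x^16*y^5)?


k[x,y]/I, I = (x^39, y^7, x^16*y^5)
Rect: 39x7=273. Corner: (39-16)x(7-5)=46.
dim = 273-46 = 227


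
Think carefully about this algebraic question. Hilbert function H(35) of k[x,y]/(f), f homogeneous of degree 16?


H(t)=d for t>=d-1.
d=16, t=35
H(35)=16


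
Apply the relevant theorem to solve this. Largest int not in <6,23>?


gcd(6,23)=1 => F=ab-a-b=6*23-6-23=138-29=109


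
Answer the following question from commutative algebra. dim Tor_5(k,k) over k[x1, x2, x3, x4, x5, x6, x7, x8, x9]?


Koszul: C(n,i)=C(9,5)=126


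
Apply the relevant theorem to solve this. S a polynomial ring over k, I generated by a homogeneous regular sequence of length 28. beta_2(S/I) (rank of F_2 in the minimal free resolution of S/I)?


Regular sequence => Koszul complex is the minimal free resolution.
Syz_1 minimally generated by Koszul relations f_i*e_j - f_j*e_i (i<j): mu(Syz_1) = beta_2 = C(m,2) = m(m-1)/2
m=28
28*27/2 = 378


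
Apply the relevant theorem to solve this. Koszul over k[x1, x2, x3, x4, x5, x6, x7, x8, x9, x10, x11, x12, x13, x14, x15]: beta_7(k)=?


C(n,i)=C(15,7)=6435


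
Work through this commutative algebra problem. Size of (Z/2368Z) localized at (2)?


2-primary part: 2368=2^6*37
Size=2^6=64


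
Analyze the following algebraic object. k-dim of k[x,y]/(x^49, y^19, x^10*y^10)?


k[x,y]/I, I = (x^49, y^19, x^10*y^10)
Rect: 49x19=931. Corner: (49-10)x(19-10)=351.
dim = 931-351 = 580


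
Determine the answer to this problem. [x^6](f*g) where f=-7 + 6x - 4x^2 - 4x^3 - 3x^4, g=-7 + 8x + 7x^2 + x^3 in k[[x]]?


[x^6] = sum a_i*b_j, i+j=6
  -4*1=-4
  -3*7=-21
Sum=-25


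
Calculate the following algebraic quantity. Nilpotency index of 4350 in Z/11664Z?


4350^k mod 11664:
k=1: 4350
k=2: 3492
k=3: 3672
k=4: 5184
k=5: 3888
k=6: 0
First zero at k = 6


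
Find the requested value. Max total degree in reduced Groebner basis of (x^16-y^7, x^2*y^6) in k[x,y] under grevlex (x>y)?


LT(f1)=x^16, LT(f2)=x^2y^6, lcm=x^16y^6
S(f1,f2) = y^6*f1 - x^14*f2 = -y^13
Reduced GB = {f1, f2, y^13}; degrees 16, 8, 13
Max = 16


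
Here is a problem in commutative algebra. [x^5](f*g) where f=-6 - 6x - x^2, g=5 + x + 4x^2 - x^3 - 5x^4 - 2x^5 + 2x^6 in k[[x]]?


[x^5] = sum a_i*b_j, i+j=5
  -6*-2=12
  -6*-5=30
  -1*-1=1
Sum=43


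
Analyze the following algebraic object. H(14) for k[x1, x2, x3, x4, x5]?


C(d+n-1,n-1)=C(18,4)=3060


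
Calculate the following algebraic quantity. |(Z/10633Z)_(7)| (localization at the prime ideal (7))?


7-primary part: 10633=7^3*31
Size=7^3=343


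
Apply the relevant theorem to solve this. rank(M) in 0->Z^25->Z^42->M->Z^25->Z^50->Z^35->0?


Alt sum=0:
(-1)^0*25 + (-1)^1*42 + (-1)^2*? + (-1)^3*25 + (-1)^4*50 + (-1)^5*35=0
rank(M)=27


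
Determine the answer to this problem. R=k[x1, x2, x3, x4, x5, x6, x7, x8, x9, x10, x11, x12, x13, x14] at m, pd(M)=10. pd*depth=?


pd+depth=14
depth=14-10=4
pd*depth=10*4=40


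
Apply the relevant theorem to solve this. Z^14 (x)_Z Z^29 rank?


rank(M(x)N) = rank(M)*rank(N)
14*29 = 406


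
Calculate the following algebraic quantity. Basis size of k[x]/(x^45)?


Basis: 1,x,...,x^44
dim=45


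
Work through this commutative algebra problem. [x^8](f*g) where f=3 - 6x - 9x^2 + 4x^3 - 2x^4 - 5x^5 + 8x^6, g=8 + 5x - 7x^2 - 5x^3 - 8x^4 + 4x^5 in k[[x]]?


[x^8] = sum a_i*b_j, i+j=8
  4*4=16
  -2*-8=16
  -5*-5=25
  8*-7=-56
Sum=1


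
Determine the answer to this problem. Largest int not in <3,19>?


gcd(3,19)=1 => F=ab-a-b=3*19-3-19=57-22=35


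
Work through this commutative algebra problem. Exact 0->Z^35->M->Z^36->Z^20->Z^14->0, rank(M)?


Alt sum=0:
(-1)^0*35 + (-1)^1*? + (-1)^2*36 + (-1)^3*20 + (-1)^4*14=0
rank(M)=65


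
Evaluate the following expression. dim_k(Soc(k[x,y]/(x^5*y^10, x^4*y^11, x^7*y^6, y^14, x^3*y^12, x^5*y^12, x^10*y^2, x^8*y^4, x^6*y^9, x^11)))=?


Socle = ann(m) = span of standard monomials u with x*u, y*u in I (staircase corners).
Redundant generators: x^5*y^12
Minimal generators: x^11, x^10*y^2, x^8*y^4, x^7*y^6, x^6*y^9, x^5*y^10, x^4*y^11, x^3*y^12, y^14
Corners: x^2y^13, x^3y^11, x^4y^10, x^5y^9, x^6y^8, x^7y^5, x^9y^3, x^10y
Socle dim=8


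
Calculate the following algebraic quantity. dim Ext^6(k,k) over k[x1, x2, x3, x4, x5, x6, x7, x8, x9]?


C(n,i)=C(9,6)=84


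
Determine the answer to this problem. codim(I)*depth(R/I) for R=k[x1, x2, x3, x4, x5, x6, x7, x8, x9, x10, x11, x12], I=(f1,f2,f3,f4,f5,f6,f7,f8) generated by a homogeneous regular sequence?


codim=8, depth=dim(R/I)=12-8=4
Product=8*4=32


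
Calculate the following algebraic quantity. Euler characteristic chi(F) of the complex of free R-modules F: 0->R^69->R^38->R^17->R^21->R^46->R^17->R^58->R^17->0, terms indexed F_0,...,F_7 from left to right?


chi = sum (-1)^i * rank:
(-1)^0*69=69
(-1)^1*38=-38
(-1)^2*17=17
(-1)^3*21=-21
(-1)^4*46=46
(-1)^5*17=-17
(-1)^6*58=58
(-1)^7*17=-17
chi=97


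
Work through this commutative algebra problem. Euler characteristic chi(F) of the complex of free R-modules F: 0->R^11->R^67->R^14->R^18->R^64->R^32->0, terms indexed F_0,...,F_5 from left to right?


chi = sum (-1)^i * rank:
(-1)^0*11=11
(-1)^1*67=-67
(-1)^2*14=14
(-1)^3*18=-18
(-1)^4*64=64
(-1)^5*32=-32
chi=-28


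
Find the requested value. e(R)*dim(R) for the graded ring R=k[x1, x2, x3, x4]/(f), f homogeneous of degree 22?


e(R)=deg(f)=22, dim(R)=4-1=3
e*dim=22*3=66


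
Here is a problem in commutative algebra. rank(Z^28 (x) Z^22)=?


rank(M(x)N) = rank(M)*rank(N)
28*22 = 616


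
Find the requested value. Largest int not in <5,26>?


gcd(5,26)=1 => F=ab-a-b=5*26-5-26=130-31=99


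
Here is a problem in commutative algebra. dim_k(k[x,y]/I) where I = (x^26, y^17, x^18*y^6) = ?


k[x,y]/I, I = (x^26, y^17, x^18*y^6)
Rect: 26x17=442. Corner: (26-18)x(17-6)=88.
dim = 442-88 = 354


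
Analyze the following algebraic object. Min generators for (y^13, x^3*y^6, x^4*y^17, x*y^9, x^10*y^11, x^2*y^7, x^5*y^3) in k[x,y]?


Remove redundant (divisible by others).
x^10*y^11 redundant.
x^4*y^17 redundant.
Min: x^5*y^3, x^3*y^6, x^2*y^7, x*y^9, y^13
Count=5


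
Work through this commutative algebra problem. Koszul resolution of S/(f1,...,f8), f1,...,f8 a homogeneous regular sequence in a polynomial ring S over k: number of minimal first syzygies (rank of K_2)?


Regular sequence => Koszul complex is the minimal free resolution.
Syz_1 minimally generated by Koszul relations f_i*e_j - f_j*e_i (i<j): mu(Syz_1) = beta_2 = C(m,2) = m(m-1)/2
m=8
8*7/2 = 28


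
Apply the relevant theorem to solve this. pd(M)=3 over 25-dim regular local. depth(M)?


pd+depth=depth(R)=25
depth=25-3=22


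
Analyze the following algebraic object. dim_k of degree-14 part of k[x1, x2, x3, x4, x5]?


C(d+n-1,n-1)=C(18,4)=3060


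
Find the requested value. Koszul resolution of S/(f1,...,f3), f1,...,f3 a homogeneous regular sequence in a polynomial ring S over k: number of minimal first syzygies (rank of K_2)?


Regular sequence => Koszul complex is the minimal free resolution.
Syz_1 minimally generated by Koszul relations f_i*e_j - f_j*e_i (i<j): mu(Syz_1) = beta_2 = C(m,2) = m(m-1)/2
m=3
3*2/2 = 3


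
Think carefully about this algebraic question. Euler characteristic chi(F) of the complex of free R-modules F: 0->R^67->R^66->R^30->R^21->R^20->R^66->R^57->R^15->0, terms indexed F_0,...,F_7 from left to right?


chi = sum (-1)^i * rank:
(-1)^0*67=67
(-1)^1*66=-66
(-1)^2*30=30
(-1)^3*21=-21
(-1)^4*20=20
(-1)^5*66=-66
(-1)^6*57=57
(-1)^7*15=-15
chi=6


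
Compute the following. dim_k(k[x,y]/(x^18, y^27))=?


Basis: x^i*y^j, i<18, j<27
18*27=486


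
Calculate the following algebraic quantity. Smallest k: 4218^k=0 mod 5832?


4218^k mod 5832:
k=1: 4218
k=2: 3924
k=3: 216
k=4: 1296
k=5: 1944
k=6: 0
First zero at k = 6


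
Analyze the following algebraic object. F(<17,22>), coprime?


gcd(17,22)=1 => F=ab-a-b=17*22-17-22=374-39=335


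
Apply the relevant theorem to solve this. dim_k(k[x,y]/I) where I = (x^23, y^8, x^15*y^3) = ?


k[x,y]/I, I = (x^23, y^8, x^15*y^3)
Rect: 23x8=184. Corner: (23-15)x(8-3)=40.
dim = 184-40 = 144


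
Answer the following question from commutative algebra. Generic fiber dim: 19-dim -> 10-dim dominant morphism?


dim(fiber)=dim(X)-dim(Y)=19-10=9


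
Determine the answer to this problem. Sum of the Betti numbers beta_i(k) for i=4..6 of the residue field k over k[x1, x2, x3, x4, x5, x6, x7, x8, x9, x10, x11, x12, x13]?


Koszul resolution: beta_i(k)=C(n,i), n=13
C(13,4)=715, C(13,5)=1287, C(13,6)=1716
Sum=3718
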